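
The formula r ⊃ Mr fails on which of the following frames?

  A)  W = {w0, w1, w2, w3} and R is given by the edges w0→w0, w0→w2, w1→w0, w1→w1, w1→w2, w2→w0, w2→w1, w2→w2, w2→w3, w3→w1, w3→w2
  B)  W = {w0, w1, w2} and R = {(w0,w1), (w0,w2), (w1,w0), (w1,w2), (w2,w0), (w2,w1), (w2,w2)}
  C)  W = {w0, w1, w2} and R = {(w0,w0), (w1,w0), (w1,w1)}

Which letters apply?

The schema r ⊃ Mr is the dual of axiom T; it is valid on a frame iff R is reflexive.
(A) R is not reflexive (not w3 R w3), so the schema fails here.
(B) R is not reflexive (not w0 R w0), so the schema fails here.
(C) R is not reflexive (not w2 R w2), so the schema fails here.

A, B, C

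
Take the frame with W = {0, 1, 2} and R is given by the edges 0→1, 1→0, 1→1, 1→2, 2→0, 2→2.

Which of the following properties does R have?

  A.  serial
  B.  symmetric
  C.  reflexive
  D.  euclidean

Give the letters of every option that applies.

A

(A) serial: every world has an R-successor.
(B) not symmetric: 1 R 2 but not 2 R 1.
(C) not reflexive: not 0 R 0.
(D) not euclidean: 1 R 0 and 1 R 2 but not 0 R 2.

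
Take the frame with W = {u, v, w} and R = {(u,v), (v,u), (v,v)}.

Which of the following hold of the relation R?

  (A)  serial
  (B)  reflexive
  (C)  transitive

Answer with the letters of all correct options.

(A) not serial: w has no R-successor.
(B) not reflexive: not u R u.
(C) not transitive: u R v and v R u but not u R u.

none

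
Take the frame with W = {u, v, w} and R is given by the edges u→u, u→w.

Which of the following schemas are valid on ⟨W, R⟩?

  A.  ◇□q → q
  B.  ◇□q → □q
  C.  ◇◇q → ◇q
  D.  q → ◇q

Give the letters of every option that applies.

R is not reflexive: not v R v.
R is not symmetric: u R w but not w R u.
R is transitive: R is closed under composition.
R is not euclidean: u R w and u R u but not w R u.
(A) ◇□q → q is the dual of axiom B; it is valid on a frame exactly when R is symmetric. R is not symmetric, so not valid.
(B) the dual of axiom 5: valid iff R is euclidean. R is not euclidean — not valid.
(C) ◇◇q → ◇q (the dual of axiom 4) characterises the transitive frames. R is transitive — valid.
(D) the dual of axiom T: valid iff R is reflexive. R is not reflexive — not valid.

C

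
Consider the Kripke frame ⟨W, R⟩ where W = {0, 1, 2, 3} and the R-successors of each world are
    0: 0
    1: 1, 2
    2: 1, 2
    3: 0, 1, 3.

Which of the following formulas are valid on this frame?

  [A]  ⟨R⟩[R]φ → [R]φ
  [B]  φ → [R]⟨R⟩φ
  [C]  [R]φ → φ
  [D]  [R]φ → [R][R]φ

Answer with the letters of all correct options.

R is reflexive: each world relates to itself.
R is not symmetric: 3 R 0 but not 0 R 3.
R is not transitive: 3 R 1 and 1 R 2 but not 3 R 2.
R is not euclidean: 3 R 0 and 3 R 1 but not 0 R 1.
(A) ⟨R⟩[R]φ → [R]φ is the dual of axiom 5; it is valid on a frame exactly when R is euclidean. R is not euclidean, so not valid.
(B) axiom B: valid iff R is symmetric. R is not symmetric — not valid.
(C) [R]φ → φ is axiom T, which corresponds to reflexivity. R is reflexive — valid.
(D) [R]φ → [R][R]φ is axiom 4; it is valid on a frame exactly when R is transitive. R is not transitive, so not valid.

C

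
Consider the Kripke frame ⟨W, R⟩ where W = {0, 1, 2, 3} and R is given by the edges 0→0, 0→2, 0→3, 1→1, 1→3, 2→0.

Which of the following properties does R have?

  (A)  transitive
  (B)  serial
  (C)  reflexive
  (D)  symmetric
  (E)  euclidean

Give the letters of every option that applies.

(A) not transitive: 2 R 0 and 0 R 2 but not 2 R 2.
(B) not serial: 3 has no R-successor.
(C) not reflexive: not 2 R 2.
(D) not symmetric: 0 R 3 but not 3 R 0.
(E) not euclidean: 0 R 2 and 0 R 3 but not 2 R 3.

none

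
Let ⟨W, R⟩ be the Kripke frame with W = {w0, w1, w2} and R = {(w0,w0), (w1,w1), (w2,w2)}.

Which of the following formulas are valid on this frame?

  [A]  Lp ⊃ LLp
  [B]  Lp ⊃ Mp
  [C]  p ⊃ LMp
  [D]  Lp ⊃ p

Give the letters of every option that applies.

A, B, C, D

R is reflexive: each world relates to itself.
R is symmetric: every R-edge is matched by its reverse.
R is transitive: R is closed under composition.
R is serial: every world has an R-successor.
(A) Lp ⊃ LLp is axiom 4; it is valid on a frame exactly when R is transitive. R is transitive, so valid.
(B) Lp ⊃ Mp is axiom D; it is valid on a frame exactly when R is serial. R is serial, so valid.
(C) p ⊃ LMp is axiom B, which corresponds to symmetry. R is symmetric — valid.
(D) Lp ⊃ p is axiom T, which corresponds to reflexivity. R is reflexive — valid.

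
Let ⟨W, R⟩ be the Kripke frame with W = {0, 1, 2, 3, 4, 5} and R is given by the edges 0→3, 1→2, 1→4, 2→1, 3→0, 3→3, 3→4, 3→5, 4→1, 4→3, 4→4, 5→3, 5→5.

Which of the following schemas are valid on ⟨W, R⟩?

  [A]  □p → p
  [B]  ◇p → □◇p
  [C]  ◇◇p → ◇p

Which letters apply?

none

R is not reflexive: not 0 R 0.
R is not transitive: 0 R 3 and 3 R 0 but not 0 R 0.
R is not euclidean: 1 R 2 and 1 R 4 but not 2 R 4.
(A) □p → p is axiom T, which corresponds to reflexivity. R is not reflexive — not valid.
(B) ◇p → □◇p (axiom 5) characterises the euclidean frames. R is not euclidean — not valid.
(C) the dual of axiom 4: valid iff R is transitive. R is not transitive — not valid.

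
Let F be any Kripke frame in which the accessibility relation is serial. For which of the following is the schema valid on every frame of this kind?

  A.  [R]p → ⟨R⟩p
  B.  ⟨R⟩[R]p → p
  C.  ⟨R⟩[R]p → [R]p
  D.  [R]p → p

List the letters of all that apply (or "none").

(A) [R]p → ⟨R⟩p is axiom D; it is valid on a frame exactly when R is serial. Every such R is serial, so valid.
(B) ⟨R⟩[R]p → p is the dual of axiom B, which corresponds to symmetry. Such an R need not be symmetric — not valid.
(C) ⟨R⟩[R]p → [R]p (the dual of axiom 5) characterises the euclidean frames. Such an R need not be euclidean — not valid.
(D) axiom T: valid iff R is reflexive. Such an R need not be reflexive — not valid.

A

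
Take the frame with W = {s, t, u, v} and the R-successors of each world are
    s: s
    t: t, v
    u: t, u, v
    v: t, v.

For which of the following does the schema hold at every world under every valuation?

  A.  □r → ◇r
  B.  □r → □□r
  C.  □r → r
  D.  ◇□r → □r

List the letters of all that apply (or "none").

A, B, C

R is reflexive: each world relates to itself.
R is transitive: R is closed under composition.
R is not euclidean: u R t and u R u but not t R u.
R is serial: every world has an R-successor.
(A) □r → ◇r is axiom D; it is valid on a frame exactly when R is serial. R is serial, so valid.
(B) axiom 4: valid iff R is transitive. R is transitive — valid.
(C) □r → r (axiom T) characterises the reflexive frames. R is reflexive — valid.
(D) ◇□r → □r is the dual of axiom 5; it is valid on a frame exactly when R is euclidean. R is not euclidean, so not valid.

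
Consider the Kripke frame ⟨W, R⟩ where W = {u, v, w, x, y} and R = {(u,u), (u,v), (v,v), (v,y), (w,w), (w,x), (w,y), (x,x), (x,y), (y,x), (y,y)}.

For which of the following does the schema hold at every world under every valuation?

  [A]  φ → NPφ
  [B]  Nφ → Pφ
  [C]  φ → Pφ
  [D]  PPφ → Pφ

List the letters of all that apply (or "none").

B, C

R is reflexive: each world relates to itself.
R is not symmetric: u R v but not v R u.
R is not transitive: u R v and v R y but not u R y.
R is serial: every world has an R-successor.
(A) φ → NPφ is axiom B, which corresponds to symmetry. R is not symmetric — not valid.
(B) Nφ → Pφ (axiom D) characterises the serial frames. R is serial — valid.
(C) φ → Pφ is the dual of axiom T; it is valid on a frame exactly when R is reflexive. R is reflexive, so valid.
(D) PPφ → Pφ is the dual of axiom 4; it is valid on a frame exactly when R is transitive. R is not transitive, so not valid.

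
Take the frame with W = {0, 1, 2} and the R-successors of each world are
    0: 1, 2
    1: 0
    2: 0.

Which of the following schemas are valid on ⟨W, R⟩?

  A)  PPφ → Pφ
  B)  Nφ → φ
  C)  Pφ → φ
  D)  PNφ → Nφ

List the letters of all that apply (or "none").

none

R is not reflexive: not 0 R 0.
R is not transitive: 0 R 1 and 1 R 0 but not 0 R 0.
R is not euclidean: 0 R 1 and 0 R 2 but not 1 R 2.
R is not a subset of the identity: 0 R 1 with 0 ≠ 1.
(A) PPφ → Pφ is the dual of axiom 4; it is valid on a frame exactly when R is transitive. R is not transitive, so not valid.
(B) Nφ → φ is axiom T; it is valid on a frame exactly when R is reflexive. R is not reflexive, so not valid.
(C) Pφ → φ is the converse of T; it holds exactly when R ⊆ identity. Here R ⊄ identity — not valid.
(D) the dual of axiom 5: valid iff R is euclidean. R is not euclidean — not valid.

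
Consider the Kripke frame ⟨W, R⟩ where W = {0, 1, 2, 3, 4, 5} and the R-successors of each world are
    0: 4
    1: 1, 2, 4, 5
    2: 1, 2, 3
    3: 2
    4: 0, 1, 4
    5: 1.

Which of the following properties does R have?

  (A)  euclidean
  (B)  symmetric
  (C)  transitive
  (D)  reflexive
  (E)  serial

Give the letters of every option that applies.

B, E

(A) not euclidean: 1 R 2 and 1 R 4 but not 2 R 4.
(B) symmetric: every R-edge is matched by its reverse.
(C) not transitive: 0 R 4 and 4 R 0 but not 0 R 0.
(D) not reflexive: not 0 R 0.
(E) serial: every world has an R-successor.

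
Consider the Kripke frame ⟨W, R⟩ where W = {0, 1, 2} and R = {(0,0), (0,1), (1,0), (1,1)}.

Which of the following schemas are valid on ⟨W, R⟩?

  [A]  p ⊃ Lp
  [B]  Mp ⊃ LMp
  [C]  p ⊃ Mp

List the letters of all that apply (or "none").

R is not reflexive: not 2 R 2.
R is euclidean: any two R-successors of the same world are R-related.
R is not a subset of the identity: 0 R 1 with 0 ≠ 1.
(A) p ⊃ Lp (equivalent to ◇p→p) corresponds to R being a subset of the identity. Here R ⊄ identity, so not valid.
(B) Mp ⊃ LMp is axiom 5; it is valid on a frame exactly when R is euclidean. R is euclidean, so valid.
(C) the dual of axiom T: valid iff R is reflexive. R is not reflexive — not valid.

B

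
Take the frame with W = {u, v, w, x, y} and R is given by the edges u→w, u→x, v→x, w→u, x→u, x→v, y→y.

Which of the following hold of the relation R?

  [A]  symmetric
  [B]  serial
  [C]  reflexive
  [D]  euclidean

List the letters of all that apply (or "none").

(A) symmetric: every R-edge is matched by its reverse.
(B) serial: every world has an R-successor.
(C) not reflexive: not u R u.
(D) not euclidean: u R w and u R x but not w R x.

A, B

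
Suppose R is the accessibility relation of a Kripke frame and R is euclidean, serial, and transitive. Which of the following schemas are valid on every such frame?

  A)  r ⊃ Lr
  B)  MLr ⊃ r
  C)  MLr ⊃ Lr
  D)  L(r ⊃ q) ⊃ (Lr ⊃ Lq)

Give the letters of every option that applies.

(A) r ⊃ Lr is valid only on frames where every R-edge is a self-loop. Such an R need not be a subset of the identity — not valid.
(B) MLr ⊃ r (the dual of axiom B) characterises the symmetric frames. Such an R need not be symmetric — not valid.
(C) the dual of axiom 5: valid iff R is euclidean. Every such R is euclidean — valid.
(D) this is just K, valid on every normal frame.

C, D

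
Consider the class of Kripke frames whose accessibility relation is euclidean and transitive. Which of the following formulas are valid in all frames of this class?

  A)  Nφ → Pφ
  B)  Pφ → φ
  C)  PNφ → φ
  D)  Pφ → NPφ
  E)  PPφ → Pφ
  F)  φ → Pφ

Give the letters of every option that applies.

(A) axiom D: valid iff R is serial. Such an R need not be serial — not valid.
(B) Pφ → φ is valid only on frames where every R-edge is a self-loop. Such an R need not be a subset of the identity — not valid.
(C) PNφ → φ is the dual of axiom B, which corresponds to symmetry. Such an R need not be symmetric — not valid.
(D) Pφ → NPφ (axiom 5) characterises the euclidean frames. Every such R is euclidean — valid.
(E) PPφ → Pφ is the dual of axiom 4, which corresponds to transitivity. Every such R is transitive — valid.
(F) φ → Pφ is the dual of axiom T, which corresponds to reflexivity. Such an R need not be reflexive — not valid.

D, E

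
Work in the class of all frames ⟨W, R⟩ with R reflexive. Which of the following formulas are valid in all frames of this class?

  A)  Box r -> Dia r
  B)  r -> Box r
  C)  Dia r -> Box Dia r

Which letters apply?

A reflexive relation is serial.
(A) Box r -> Dia r is axiom D, which corresponds to seriality. Every such R is serial — valid.
(B) r -> Box r (equivalent to ◇p→p) corresponds to R being a subset of the identity. Such an R need not be a subset of the identity, so not valid.
(C) axiom 5: valid iff R is euclidean. Such an R need not be euclidean — not valid.

A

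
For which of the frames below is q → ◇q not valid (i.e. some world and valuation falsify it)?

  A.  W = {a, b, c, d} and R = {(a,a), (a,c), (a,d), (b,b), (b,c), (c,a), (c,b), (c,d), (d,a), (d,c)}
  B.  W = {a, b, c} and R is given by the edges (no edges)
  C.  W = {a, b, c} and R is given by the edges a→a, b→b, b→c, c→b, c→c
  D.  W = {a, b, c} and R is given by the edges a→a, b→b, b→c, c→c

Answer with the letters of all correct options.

The schema q → ◇q is the dual of axiom T; it is valid on a frame iff R is reflexive.
(A) R is not reflexive (not c R c), so the schema fails here.
(B) R is not reflexive (not a R a), so the schema fails here.
(C) R is reflexive (each world relates to itself), so the schema is valid here.
(D) R is reflexive (each world relates to itself), so the schema is valid here.

A, B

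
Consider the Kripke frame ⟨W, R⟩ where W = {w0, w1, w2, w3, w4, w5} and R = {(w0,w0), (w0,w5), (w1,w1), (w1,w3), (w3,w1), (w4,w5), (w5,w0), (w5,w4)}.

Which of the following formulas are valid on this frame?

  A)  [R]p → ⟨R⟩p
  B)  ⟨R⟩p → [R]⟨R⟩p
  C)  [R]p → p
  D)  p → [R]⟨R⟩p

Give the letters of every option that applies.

R is not reflexive: not w2 R w2.
R is symmetric: every R-edge is matched by its reverse.
R is not euclidean: w5 R w0 and w5 R w4 but not w0 R w4.
R is not serial: w2 has no R-successor.
(A) axiom D: valid iff R is serial. R is not serial — not valid.
(B) ⟨R⟩p → [R]⟨R⟩p is axiom 5; it is valid on a frame exactly when R is euclidean. R is not euclidean, so not valid.
(C) [R]p → p is axiom T; it is valid on a frame exactly when R is reflexive. R is not reflexive, so not valid.
(D) p → [R]⟨R⟩p is axiom B, which corresponds to symmetry. R is symmetric — valid.

D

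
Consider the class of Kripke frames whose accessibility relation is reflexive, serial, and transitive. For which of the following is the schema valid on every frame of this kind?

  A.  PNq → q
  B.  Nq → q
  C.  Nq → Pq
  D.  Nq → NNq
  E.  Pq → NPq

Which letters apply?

(A) PNq → q (the dual of axiom B) characterises the symmetric frames. Such an R need not be symmetric — not valid.
(B) Nq → q is axiom T; it is valid on a frame exactly when R is reflexive. Every such R is reflexive, so valid.
(C) axiom D: valid iff R is serial. Every such R is serial — valid.
(D) Nq → NNq is axiom 4, which corresponds to transitivity. Every such R is transitive — valid.
(E) Pq → NPq is axiom 5; it is valid on a frame exactly when R is euclidean. Such an R need not be euclidean, so not valid.

B, C, D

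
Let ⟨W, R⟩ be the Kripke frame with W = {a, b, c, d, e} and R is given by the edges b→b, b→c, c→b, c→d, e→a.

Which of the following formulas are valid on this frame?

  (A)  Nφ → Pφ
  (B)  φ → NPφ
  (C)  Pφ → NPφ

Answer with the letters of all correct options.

none

R is not symmetric: c R d but not d R c.
R is not euclidean: c R b and c R d but not b R d.
R is not serial: a has no R-successor.
(A) Nφ → Pφ (axiom D) characterises the serial frames. R is not serial — not valid.
(B) φ → NPφ is axiom B, which corresponds to symmetry. R is not symmetric — not valid.
(C) Pφ → NPφ is axiom 5, which corresponds to the euclidean property. R is not euclidean — not valid.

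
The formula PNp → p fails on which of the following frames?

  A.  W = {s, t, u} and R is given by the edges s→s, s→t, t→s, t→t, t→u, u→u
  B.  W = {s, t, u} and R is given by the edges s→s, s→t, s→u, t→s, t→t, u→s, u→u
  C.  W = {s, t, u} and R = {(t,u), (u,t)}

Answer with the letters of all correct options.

The schema PNp → p is the dual of axiom B; it is valid on a frame iff R is symmetric.
(A) R is not symmetric (t R u but not u R t), so the schema fails here.
(B) R is symmetric (every R-edge is matched by its reverse), so the schema is valid here.
(C) R is symmetric (every R-edge is matched by its reverse), so the schema is valid here.

A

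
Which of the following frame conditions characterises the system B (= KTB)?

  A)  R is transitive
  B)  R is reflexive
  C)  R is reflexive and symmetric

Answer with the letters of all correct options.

(A) this class determines K4, not B (= KTB).
(B) this class determines T (= KT), not B (= KTB).
(C) B (= KTB) is sound and complete for exactly this class.

C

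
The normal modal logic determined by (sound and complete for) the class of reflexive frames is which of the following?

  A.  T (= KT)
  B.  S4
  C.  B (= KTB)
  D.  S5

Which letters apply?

(A) T (= KT) is determined by exactly this class.
(B) S4 is determined by the class of reflexive and transitive frames.
(C) B (= KTB) is determined by the class of reflexive and symmetric frames.
(D) S5 is determined by the class of reflexive, symmetric, and transitive frames.

A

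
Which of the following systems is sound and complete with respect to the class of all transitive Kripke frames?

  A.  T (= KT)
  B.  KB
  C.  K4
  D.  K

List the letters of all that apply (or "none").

C

(A) T (= KT) is determined by the class of reflexive frames.
(B) KB is determined by the class of symmetric frames.
(C) K4 is determined by exactly this class.
(D) K is determined by the class of arbitrary frames.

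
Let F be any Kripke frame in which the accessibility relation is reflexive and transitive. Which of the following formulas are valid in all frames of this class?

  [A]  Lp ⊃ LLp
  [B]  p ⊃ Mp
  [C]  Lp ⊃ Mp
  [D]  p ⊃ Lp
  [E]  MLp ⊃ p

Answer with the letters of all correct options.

A, B, C

Reflexive relations are serial.
(A) axiom 4: valid iff R is transitive. Every such R is transitive — valid.
(B) the dual of axiom T: valid iff R is reflexive. Every such R is reflexive — valid.
(C) Lp ⊃ Mp (axiom D) characterises the serial frames. Every such R is serial — valid.
(D) p ⊃ Lp is valid only on frames where every R-edge is a self-loop. Such an R need not be a subset of the identity — not valid.
(E) MLp ⊃ p is the dual of axiom B, which corresponds to symmetry. Such an R need not be symmetric — not valid.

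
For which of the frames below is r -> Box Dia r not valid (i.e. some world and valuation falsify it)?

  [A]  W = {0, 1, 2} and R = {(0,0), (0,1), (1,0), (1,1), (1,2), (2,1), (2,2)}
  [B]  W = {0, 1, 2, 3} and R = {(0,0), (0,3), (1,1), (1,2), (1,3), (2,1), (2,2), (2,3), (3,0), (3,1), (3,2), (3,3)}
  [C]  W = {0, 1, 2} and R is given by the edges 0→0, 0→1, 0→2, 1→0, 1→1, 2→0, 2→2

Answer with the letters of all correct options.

none

The schema r -> Box Dia r is axiom B; it is valid on a frame iff R is symmetric.
(A) R is symmetric (every R-edge is matched by its reverse), so the schema is valid here.
(B) R is symmetric (every R-edge is matched by its reverse), so the schema is valid here.
(C) R is symmetric (every R-edge is matched by its reverse), so the schema is valid here.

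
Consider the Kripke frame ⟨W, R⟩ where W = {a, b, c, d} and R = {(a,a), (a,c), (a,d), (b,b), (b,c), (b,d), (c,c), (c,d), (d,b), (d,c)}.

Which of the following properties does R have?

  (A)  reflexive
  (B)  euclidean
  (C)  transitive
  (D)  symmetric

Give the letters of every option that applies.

none

(A) not reflexive: not d R d.
(B) not euclidean: a R c and a R a but not c R a.
(C) not transitive: a R d and d R b but not a R b.
(D) not symmetric: a R c but not c R a.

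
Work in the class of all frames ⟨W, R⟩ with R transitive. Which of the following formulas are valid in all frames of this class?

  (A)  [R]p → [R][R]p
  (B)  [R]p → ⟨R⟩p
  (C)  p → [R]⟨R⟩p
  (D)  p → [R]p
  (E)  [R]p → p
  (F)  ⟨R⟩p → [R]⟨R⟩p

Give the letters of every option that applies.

A

(A) [R]p → [R][R]p is axiom 4, which corresponds to transitivity. Every such R is transitive — valid.
(B) [R]p → ⟨R⟩p (axiom D) characterises the serial frames. Such an R need not be serial — not valid.
(C) p → [R]⟨R⟩p (axiom B) characterises the symmetric frames. Such an R need not be symmetric — not valid.
(D) p → [R]p is equivalent to ◇p→p; it holds exactly when R ⊆ identity. Such an R need not be a subset of the identity — not valid.
(E) axiom T: valid iff R is reflexive. Such an R need not be reflexive — not valid.
(F) axiom 5: valid iff R is euclidean. Such an R need not be euclidean — not valid.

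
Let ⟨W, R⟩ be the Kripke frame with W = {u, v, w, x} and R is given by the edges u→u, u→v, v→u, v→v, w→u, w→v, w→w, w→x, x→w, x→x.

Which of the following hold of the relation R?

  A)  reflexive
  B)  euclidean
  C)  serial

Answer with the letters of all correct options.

A, C

(A) reflexive: each world relates to itself.
(B) not euclidean: w R u and w R w but not u R w.
(C) serial: every world has an R-successor.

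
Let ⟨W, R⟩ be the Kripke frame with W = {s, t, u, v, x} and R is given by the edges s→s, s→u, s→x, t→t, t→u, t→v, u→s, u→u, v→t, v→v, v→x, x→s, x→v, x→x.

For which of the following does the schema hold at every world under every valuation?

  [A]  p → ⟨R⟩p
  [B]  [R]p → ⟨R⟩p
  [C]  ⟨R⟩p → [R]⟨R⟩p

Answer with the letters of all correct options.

A, B

R is reflexive: each world relates to itself.
R is not euclidean: s R u and s R x but not u R x.
R is serial: every world has an R-successor.
(A) p → ⟨R⟩p is the dual of axiom T; it is valid on a frame exactly when R is reflexive. R is reflexive, so valid.
(B) [R]p → ⟨R⟩p is axiom D, which corresponds to seriality. R is serial — valid.
(C) ⟨R⟩p → [R]⟨R⟩p (axiom 5) characterises the euclidean frames. R is not euclidean — not valid.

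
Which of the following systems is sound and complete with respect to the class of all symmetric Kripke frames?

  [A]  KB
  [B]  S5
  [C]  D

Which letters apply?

A

(A) KB is determined by exactly this class.
(B) S5 is determined by the class of reflexive, symmetric, and transitive frames.
(C) D is determined by the class of serial frames.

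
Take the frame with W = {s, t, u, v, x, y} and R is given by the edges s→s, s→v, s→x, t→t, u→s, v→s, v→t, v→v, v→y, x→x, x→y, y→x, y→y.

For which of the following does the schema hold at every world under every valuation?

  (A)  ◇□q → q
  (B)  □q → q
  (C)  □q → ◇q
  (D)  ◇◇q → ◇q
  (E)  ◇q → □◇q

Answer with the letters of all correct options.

R is not reflexive: not u R u.
R is not symmetric: s R x but not x R s.
R is not transitive: s R v and v R t but not s R t.
R is not euclidean: s R v and s R x but not v R x.
R is serial: every world has an R-successor.
(A) ◇□q → q is the dual of axiom B; it is valid on a frame exactly when R is symmetric. R is not symmetric, so not valid.
(B) □q → q (axiom T) characterises the reflexive frames. R is not reflexive — not valid.
(C) □q → ◇q is axiom D; it is valid on a frame exactly when R is serial. R is serial, so valid.
(D) the dual of axiom 4: valid iff R is transitive. R is not transitive — not valid.
(E) ◇q → □◇q is axiom 5, which corresponds to the euclidean property. R is not euclidean — not valid.

C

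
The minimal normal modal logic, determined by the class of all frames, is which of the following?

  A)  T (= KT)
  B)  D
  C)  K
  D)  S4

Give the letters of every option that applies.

(A) T (= KT) is determined by the class of reflexive frames.
(B) D is determined by the class of serial frames.
(C) K is determined by exactly this class.
(D) S4 is determined by the class of reflexive and transitive frames.

C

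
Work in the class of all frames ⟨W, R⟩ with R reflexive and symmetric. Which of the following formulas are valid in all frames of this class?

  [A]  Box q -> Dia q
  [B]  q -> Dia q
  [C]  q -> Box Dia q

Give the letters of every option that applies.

A, B, C

Reflexive relations are serial.
(A) Box q -> Dia q is axiom D, which corresponds to seriality. Every such R is serial — valid.
(B) q -> Dia q is the dual of axiom T, which corresponds to reflexivity. Every such R is reflexive — valid.
(C) axiom B: valid iff R is symmetric. Every such R is symmetric — valid.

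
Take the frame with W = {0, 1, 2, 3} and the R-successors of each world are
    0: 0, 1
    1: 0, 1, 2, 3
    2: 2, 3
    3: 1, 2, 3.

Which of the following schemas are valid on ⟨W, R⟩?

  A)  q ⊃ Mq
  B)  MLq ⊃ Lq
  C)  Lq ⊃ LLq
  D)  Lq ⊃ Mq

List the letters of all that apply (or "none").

A, D

R is reflexive: each world relates to itself.
R is not transitive: 0 R 1 and 1 R 2 but not 0 R 2.
R is not euclidean: 1 R 0 and 1 R 2 but not 0 R 2.
R is serial: every world has an R-successor.
(A) q ⊃ Mq is the dual of axiom T; it is valid on a frame exactly when R is reflexive. R is reflexive, so valid.
(B) MLq ⊃ Lq is the dual of axiom 5, which corresponds to the euclidean property. R is not euclidean — not valid.
(C) axiom 4: valid iff R is transitive. R is not transitive — not valid.
(D) Lq ⊃ Mq is axiom D, which corresponds to seriality. R is serial — valid.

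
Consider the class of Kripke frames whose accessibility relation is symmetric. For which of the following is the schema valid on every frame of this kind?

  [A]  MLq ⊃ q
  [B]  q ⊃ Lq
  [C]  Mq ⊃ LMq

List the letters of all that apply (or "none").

A

(A) MLq ⊃ q (the dual of axiom B) characterises the symmetric frames. Every such R is symmetric — valid.
(B) q ⊃ Lq (equivalent to ◇p→p) corresponds to R being a subset of the identity. Such an R need not be a subset of the identity, so not valid.
(C) Mq ⊃ LMq is axiom 5, which corresponds to the euclidean property. Such an R need not be euclidean — not valid.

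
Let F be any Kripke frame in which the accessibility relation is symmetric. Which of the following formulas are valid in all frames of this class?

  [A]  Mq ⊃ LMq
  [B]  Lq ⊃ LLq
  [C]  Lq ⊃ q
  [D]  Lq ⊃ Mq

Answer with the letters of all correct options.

none

(A) Mq ⊃ LMq (axiom 5) characterises the euclidean frames. Such an R need not be euclidean — not valid.
(B) Lq ⊃ LLq is axiom 4; it is valid on a frame exactly when R is transitive. Such an R need not be transitive, so not valid.
(C) Lq ⊃ q is axiom T; it is valid on a frame exactly when R is reflexive. Such an R need not be reflexive, so not valid.
(D) Lq ⊃ Mq (axiom D) characterises the serial frames. Such an R need not be serial — not valid.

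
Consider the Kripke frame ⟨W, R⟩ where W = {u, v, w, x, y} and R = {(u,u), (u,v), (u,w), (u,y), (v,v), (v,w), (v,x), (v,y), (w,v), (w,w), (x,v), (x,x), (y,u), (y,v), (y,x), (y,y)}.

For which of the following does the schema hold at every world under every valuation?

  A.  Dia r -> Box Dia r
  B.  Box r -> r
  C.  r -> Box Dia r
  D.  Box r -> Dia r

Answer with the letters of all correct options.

R is reflexive: each world relates to itself.
R is not symmetric: u R v but not v R u.
R is not euclidean: u R v and u R u but not v R u.
R is serial: every world has an R-successor.
(A) axiom 5: valid iff R is euclidean. R is not euclidean — not valid.
(B) Box r -> r is axiom T; it is valid on a frame exactly when R is reflexive. R is reflexive, so valid.
(C) r -> Box Dia r (axiom B) characterises the symmetric frames. R is not symmetric — not valid.
(D) Box r -> Dia r is axiom D, which corresponds to seriality. R is serial — valid.

B, D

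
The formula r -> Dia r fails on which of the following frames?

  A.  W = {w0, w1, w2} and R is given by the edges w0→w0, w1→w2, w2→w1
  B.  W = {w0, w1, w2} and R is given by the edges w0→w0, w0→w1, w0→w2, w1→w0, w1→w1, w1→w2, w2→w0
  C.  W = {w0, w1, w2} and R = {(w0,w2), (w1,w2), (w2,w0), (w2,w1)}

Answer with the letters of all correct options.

A, B, C

The schema r -> Dia r is the dual of axiom T; it is valid on a frame iff R is reflexive.
(A) R is not reflexive (not w1 R w1), so the schema fails here.
(B) R is not reflexive (not w2 R w2), so the schema fails here.
(C) R is not reflexive (not w0 R w0), so the schema fails here.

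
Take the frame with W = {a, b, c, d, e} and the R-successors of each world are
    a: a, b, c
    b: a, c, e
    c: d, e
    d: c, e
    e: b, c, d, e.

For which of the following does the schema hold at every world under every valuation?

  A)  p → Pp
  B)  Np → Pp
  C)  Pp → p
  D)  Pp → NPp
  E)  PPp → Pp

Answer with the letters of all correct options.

B

R is not reflexive: not b R b.
R is not transitive: a R b and b R e but not a R e.
R is not euclidean: a R c and a R a but not c R a.
R is serial: every world has an R-successor.
R is not a subset of the identity: a R b with a ≠ b.
(A) p → Pp is the dual of axiom T; it is valid on a frame exactly when R is reflexive. R is not reflexive, so not valid.
(B) Np → Pp is axiom D; it is valid on a frame exactly when R is serial. R is serial, so valid.
(C) Pp → p is valid only on frames where every R-edge is a self-loop. Here R ⊄ identity — not valid.
(D) axiom 5: valid iff R is euclidean. R is not euclidean — not valid.
(E) PPp → Pp is the dual of axiom 4, which corresponds to transitivity. R is not transitive — not valid.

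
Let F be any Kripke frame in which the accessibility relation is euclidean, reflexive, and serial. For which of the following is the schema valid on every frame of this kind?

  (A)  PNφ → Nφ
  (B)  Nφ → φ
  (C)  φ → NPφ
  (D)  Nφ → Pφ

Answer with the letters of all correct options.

A relation that is euclidean, reflexive, and serial is also symmetric and transitive.
(A) PNφ → Nφ is the dual of axiom 5; it is valid on a frame exactly when R is euclidean. Every such R is euclidean, so valid.
(B) Nφ → φ is axiom T; it is valid on a frame exactly when R is reflexive. Every such R is reflexive, so valid.
(C) φ → NPφ is axiom B, which corresponds to symmetry. Every such R is symmetric — valid.
(D) Nφ → Pφ is axiom D, which corresponds to seriality. Every such R is serial — valid.

A, B, C, D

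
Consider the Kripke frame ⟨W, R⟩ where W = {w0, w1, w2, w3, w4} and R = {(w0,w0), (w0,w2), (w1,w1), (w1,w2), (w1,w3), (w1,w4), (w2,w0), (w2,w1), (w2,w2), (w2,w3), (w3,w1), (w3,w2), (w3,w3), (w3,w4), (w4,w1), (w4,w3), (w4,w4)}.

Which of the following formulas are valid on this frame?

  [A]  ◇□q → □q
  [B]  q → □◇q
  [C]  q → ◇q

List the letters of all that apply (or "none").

R is reflexive: each world relates to itself.
R is symmetric: every R-edge is matched by its reverse.
R is not euclidean: w1 R w2 and w1 R w4 but not w2 R w4.
(A) ◇□q → □q is the dual of axiom 5, which corresponds to the euclidean property. R is not euclidean — not valid.
(B) q → □◇q (axiom B) characterises the symmetric frames. R is symmetric — valid.
(C) q → ◇q is the dual of axiom T; it is valid on a frame exactly when R is reflexive. R is reflexive, so valid.

B, C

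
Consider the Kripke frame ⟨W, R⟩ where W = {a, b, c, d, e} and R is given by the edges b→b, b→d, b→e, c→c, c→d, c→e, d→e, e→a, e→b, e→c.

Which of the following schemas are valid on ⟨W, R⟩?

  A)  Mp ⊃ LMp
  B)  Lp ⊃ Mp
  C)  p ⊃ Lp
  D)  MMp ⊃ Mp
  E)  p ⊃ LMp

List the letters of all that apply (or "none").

none

R is not symmetric: b R d but not d R b.
R is not transitive: b R e and e R a but not b R a.
R is not euclidean: b R d and b R b but not d R b.
R is not serial: a has no R-successor.
R is not a subset of the identity: b R d with b ≠ d.
(A) Mp ⊃ LMp is axiom 5; it is valid on a frame exactly when R is euclidean. R is not euclidean, so not valid.
(B) axiom D: valid iff R is serial. R is not serial — not valid.
(C) p ⊃ Lp (equivalent to ◇p→p) corresponds to R being a subset of the identity. Here R ⊄ identity, so not valid.
(D) MMp ⊃ Mp is the dual of axiom 4; it is valid on a frame exactly when R is transitive. R is not transitive, so not valid.
(E) p ⊃ LMp (axiom B) characterises the symmetric frames. R is not symmetric — not valid.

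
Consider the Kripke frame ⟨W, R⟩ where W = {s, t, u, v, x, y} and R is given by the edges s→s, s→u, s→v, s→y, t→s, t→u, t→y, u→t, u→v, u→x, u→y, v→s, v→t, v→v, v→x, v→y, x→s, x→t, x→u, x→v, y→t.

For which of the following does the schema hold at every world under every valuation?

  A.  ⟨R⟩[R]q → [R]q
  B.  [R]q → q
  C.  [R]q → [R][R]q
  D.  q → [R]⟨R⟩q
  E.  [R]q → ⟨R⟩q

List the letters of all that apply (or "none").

E

R is not reflexive: not t R t.
R is not symmetric: s R u but not u R s.
R is not transitive: s R u and u R t but not s R t.
R is not euclidean: s R u and s R s but not u R s.
R is serial: every world has an R-successor.
(A) ⟨R⟩[R]q → [R]q is the dual of axiom 5; it is valid on a frame exactly when R is euclidean. R is not euclidean, so not valid.
(B) [R]q → q is axiom T, which corresponds to reflexivity. R is not reflexive — not valid.
(C) [R]q → [R][R]q is axiom 4, which corresponds to transitivity. R is not transitive — not valid.
(D) q → [R]⟨R⟩q is axiom B; it is valid on a frame exactly when R is symmetric. R is not symmetric, so not valid.
(E) axiom D: valid iff R is serial. R is serial — valid.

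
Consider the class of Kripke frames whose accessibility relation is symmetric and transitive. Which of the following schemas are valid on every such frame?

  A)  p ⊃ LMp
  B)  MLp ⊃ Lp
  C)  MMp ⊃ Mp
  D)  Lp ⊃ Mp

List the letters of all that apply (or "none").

A symmetric transitive relation is euclidean (uRv and uRw give vRu by symmetry, then vRw by transitivity).
(A) p ⊃ LMp is axiom B; it is valid on a frame exactly when R is symmetric. Every such R is symmetric, so valid.
(B) MLp ⊃ Lp is the dual of axiom 5, which corresponds to the euclidean property. Every such R is euclidean — valid.
(C) MMp ⊃ Mp is the dual of axiom 4; it is valid on a frame exactly when R is transitive. Every such R is transitive, so valid.
(D) axiom D: valid iff R is serial. Such an R need not be serial — not valid.

A, B, C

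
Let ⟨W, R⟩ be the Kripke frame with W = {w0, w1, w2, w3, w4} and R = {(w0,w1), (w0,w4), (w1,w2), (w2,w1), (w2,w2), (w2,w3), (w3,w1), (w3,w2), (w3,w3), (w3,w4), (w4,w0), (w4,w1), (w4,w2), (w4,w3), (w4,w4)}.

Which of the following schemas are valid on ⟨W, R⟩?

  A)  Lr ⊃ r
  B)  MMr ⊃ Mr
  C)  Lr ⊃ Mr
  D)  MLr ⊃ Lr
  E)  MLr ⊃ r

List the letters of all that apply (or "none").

C

R is not reflexive: not w0 R w0.
R is not symmetric: w0 R w1 but not w1 R w0.
R is not transitive: w0 R w1 and w1 R w2 but not w0 R w2.
R is not euclidean: w0 R w1 and w0 R w4 but not w1 R w4.
R is serial: every world has an R-successor.
(A) Lr ⊃ r (axiom T) characterises the reflexive frames. R is not reflexive — not valid.
(B) MMr ⊃ Mr (the dual of axiom 4) characterises the transitive frames. R is not transitive — not valid.
(C) Lr ⊃ Mr is axiom D, which corresponds to seriality. R is serial — valid.
(D) MLr ⊃ Lr is the dual of axiom 5; it is valid on a frame exactly when R is euclidean. R is not euclidean, so not valid.
(E) MLr ⊃ r is the dual of axiom B; it is valid on a frame exactly when R is symmetric. R is not symmetric, so not valid.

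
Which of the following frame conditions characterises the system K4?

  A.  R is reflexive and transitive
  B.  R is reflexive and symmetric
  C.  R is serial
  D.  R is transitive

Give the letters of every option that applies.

D

(A) this class determines S4, not K4.
(B) this class determines B (= KTB), not K4.
(C) this class determines D, not K4.
(D) K4 is sound and complete for exactly this class.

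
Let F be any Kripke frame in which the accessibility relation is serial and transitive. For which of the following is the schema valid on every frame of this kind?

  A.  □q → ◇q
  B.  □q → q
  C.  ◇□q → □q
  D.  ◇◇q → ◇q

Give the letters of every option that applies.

A, D

(A) □q → ◇q is axiom D, which corresponds to seriality. Every such R is serial — valid.
(B) axiom T: valid iff R is reflexive. Such an R need not be reflexive — not valid.
(C) ◇□q → □q is the dual of axiom 5; it is valid on a frame exactly when R is euclidean. Such an R need not be euclidean, so not valid.
(D) ◇◇q → ◇q is the dual of axiom 4, which corresponds to transitivity. Every such R is transitive — valid.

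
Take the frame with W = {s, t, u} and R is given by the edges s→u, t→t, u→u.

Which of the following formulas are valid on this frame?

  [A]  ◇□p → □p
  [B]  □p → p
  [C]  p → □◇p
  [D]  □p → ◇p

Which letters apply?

R is not reflexive: not s R s.
R is not symmetric: s R u but not u R s.
R is euclidean: any two R-successors of the same world are R-related.
R is serial: every world has an R-successor.
(A) ◇□p → □p is the dual of axiom 5, which corresponds to the euclidean property. R is euclidean — valid.
(B) □p → p is axiom T, which corresponds to reflexivity. R is not reflexive — not valid.
(C) p → □◇p is axiom B; it is valid on a frame exactly when R is symmetric. R is not symmetric, so not valid.
(D) □p → ◇p is axiom D; it is valid on a frame exactly when R is serial. R is serial, so valid.

A, D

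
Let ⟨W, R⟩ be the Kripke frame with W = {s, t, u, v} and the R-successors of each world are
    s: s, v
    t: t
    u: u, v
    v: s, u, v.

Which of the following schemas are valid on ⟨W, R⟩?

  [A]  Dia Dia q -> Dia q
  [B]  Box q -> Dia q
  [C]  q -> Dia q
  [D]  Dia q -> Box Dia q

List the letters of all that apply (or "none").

R is reflexive: each world relates to itself.
R is not transitive: s R v and v R u but not s R u.
R is not euclidean: v R s and v R u but not s R u.
R is serial: every world has an R-successor.
(A) the dual of axiom 4: valid iff R is transitive. R is not transitive — not valid.
(B) axiom D: valid iff R is serial. R is serial — valid.
(C) q -> Dia q is the dual of axiom T; it is valid on a frame exactly when R is reflexive. R is reflexive, so valid.
(D) Dia q -> Box Dia q is axiom 5, which corresponds to the euclidean property. R is not euclidean — not valid.

B, C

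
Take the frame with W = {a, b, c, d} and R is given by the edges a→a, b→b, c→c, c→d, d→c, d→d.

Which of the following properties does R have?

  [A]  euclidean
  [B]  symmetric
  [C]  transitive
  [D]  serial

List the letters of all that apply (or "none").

(A) euclidean: any two R-successors of the same world are R-related.
(B) symmetric: every R-edge is matched by its reverse.
(C) transitive: R is closed under composition.
(D) serial: every world has an R-successor.

A, B, C, D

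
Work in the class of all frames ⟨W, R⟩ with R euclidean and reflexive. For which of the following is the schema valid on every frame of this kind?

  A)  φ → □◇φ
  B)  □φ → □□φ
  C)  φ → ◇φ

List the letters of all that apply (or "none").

A, B, C

A reflexive euclidean relation is also symmetric (from wRw and wRv the euclidean condition gives vRw) and hence transitive; it is an equivalence relation.
(A) axiom B: valid iff R is symmetric. Every such R is symmetric — valid.
(B) □φ → □□φ is axiom 4; it is valid on a frame exactly when R is transitive. Every such R is transitive, so valid.
(C) φ → ◇φ is the dual of axiom T; it is valid on a frame exactly when R is reflexive. Every such R is reflexive, so valid.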